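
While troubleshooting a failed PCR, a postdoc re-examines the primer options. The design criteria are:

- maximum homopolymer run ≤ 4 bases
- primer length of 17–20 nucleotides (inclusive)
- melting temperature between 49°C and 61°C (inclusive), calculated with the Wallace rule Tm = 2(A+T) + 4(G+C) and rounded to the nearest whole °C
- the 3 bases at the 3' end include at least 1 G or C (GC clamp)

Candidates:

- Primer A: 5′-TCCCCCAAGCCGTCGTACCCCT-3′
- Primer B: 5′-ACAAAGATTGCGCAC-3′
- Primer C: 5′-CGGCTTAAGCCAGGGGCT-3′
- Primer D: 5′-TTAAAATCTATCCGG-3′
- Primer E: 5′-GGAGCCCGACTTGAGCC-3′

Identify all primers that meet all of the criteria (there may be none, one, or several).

Primer C and Primer E.

Primer A (22 nt, A=3 T=4 G=3 C=12): longest run = 5, exceeds 4 ✗; length 22, outside 17–20 ✗; Tm = 2·7 + 4·15 = 74°C, outside 49–61°C ✗; 3' end CCT has 2 G/C ✓ — fails.
Primer B (15 nt, A=6 T=2 G=3 C=4): longest run = 3 ✓; length 15, outside 17–20 ✗; Tm = 2·8 + 4·7 = 44°C, outside 49–61°C ✗; 3' end CAC has 2 G/C ✓ — fails.
Primer C (18 nt, A=3 T=3 G=7 C=5): longest run = 4 ✓; length 18 ✓; Tm = 2·6 + 4·12 = 60°C ✓; 3' end GCT has 2 G/C ✓ — passes.
Primer D (15 nt, A=5 T=5 G=2 C=3): longest run = 4 ✓; length 15, outside 17–20 ✗; Tm = 2·10 + 4·5 = 40°C, outside 49–61°C ✗; 3' end CGG has 3 G/C ✓ — fails.
Primer E (17 nt, A=3 T=2 G=6 C=6): longest run = 3 ✓; length 17 ✓; Tm = 2·5 + 4·12 = 58°C ✓; 3' end GCC has 3 G/C ✓ — passes.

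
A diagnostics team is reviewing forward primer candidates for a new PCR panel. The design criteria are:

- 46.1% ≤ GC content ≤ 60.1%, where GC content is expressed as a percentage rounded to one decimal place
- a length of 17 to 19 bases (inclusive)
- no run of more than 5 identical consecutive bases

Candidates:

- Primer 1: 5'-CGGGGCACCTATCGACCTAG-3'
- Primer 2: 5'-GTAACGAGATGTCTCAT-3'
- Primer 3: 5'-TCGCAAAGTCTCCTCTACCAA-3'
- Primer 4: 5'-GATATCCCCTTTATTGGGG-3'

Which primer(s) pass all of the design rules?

Primer 4 only.

Primer 1 (20 nt, A=4 T=3 G=6 C=7): GC 13/20 = 65.0%, outside 46.1–60.1% ✗; length 20, outside 17–19 ✗; longest run = 4 ✓ — fails.
Primer 2 (17 nt, A=5 T=5 G=4 C=3): GC 7/17 = 41.2%, outside 46.1–60.1% ✗; length 17 ✓; longest run = 2 ✓ — fails.
Primer 3 (21 nt, A=6 T=5 G=2 C=8): GC 10/21 = 47.6% ✓; length 21, outside 17–19 ✗; longest run = 3 ✓ — fails.
Primer 4 (19 nt, A=3 T=7 G=5 C=4): GC 9/19 = 47.4% ✓; length 19 ✓; longest run = 4 ✓ — passes.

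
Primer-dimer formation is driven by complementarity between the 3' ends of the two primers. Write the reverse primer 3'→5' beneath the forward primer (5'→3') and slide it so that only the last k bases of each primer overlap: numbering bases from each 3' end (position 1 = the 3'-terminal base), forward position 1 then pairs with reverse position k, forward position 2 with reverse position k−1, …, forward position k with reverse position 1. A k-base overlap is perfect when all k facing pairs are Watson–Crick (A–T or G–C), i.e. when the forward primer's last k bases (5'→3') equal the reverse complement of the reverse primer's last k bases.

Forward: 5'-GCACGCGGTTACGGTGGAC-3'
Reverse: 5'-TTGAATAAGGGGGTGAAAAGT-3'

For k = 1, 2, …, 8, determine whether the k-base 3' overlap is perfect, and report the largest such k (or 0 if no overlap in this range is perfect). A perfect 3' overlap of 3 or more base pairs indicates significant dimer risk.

Last 8 bases (5'→3') — forward …CGGTGGAC, reverse …TGAAAAGT.
Reverse complement of the reverse primer's last 8 bases: ACTTTTCA; its first k bases are the reverse complement of the reverse primer's last k bases, so a perfect k-base overlap needs the forward primer's last k bases to equal them.
Comparing (forward last k vs required): k=1: C vs A ✗; k=2: AC vs AC ✓; k=3: GAC vs ACT ✗; k=4: GGAC vs ACTT ✗; k=5: TGGAC vs ACTTT ✗; k=6: GTGGAC vs ACTTTT ✗; k=7: GGTGGAC vs ACTTTTC ✗; k=8: CGGTGGAC vs ACTTTTCA ✗.
Only k = 2 is perfect, so the longest perfect 3' overlap is 2.

Longest perfect overlap: 2 complementary base pairs; below the dimer-risk threshold (threshold 3).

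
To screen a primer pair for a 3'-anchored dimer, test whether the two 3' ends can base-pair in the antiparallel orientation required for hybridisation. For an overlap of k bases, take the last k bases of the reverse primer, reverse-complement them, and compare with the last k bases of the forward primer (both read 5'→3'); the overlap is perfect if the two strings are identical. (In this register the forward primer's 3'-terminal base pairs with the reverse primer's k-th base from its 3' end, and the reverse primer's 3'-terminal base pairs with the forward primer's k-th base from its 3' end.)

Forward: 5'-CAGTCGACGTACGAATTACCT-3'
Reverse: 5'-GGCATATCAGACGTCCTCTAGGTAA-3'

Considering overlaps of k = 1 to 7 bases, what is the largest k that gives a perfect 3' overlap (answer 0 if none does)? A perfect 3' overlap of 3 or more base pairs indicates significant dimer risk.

Longest perfect overlap: 6 complementary base pairs; significant dimer risk (threshold 3).

Last 7 bases (5'→3') — forward …ATTACCT, reverse …TAGGTAA.
Reverse complement of the reverse primer's last 7 bases: TTACCTA; its first k bases are the reverse complement of the reverse primer's last k bases, so a perfect k-base overlap needs the forward primer's last k bases to equal them.
Comparing (forward last k vs required): k=1: T vs T ✓; k=2: CT vs TT ✗; k=3: CCT vs TTA ✗; k=4: ACCT vs TTAC ✗; k=5: TACCT vs TTACC ✗; k=6: TTACCT vs TTACCT ✓; k=7: ATTACCT vs TTACCTA ✗.
Perfect overlaps at k = 1, 6; the largest is 6.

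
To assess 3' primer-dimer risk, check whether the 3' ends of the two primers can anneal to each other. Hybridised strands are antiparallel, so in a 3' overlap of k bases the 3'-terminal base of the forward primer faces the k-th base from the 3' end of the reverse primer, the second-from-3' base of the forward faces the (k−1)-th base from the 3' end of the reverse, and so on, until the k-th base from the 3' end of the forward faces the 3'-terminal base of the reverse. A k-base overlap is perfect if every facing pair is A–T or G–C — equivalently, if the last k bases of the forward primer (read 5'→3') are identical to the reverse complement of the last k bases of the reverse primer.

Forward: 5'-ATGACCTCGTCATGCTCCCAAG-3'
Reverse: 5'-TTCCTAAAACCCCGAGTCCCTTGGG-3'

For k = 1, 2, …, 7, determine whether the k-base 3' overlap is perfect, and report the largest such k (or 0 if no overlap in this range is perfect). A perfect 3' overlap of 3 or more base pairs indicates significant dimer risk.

Last 7 bases (5'→3') — forward …TCCCAAG, reverse …CCTTGGG.
Reverse complement of the reverse primer's last 7 bases: CCCAAGG; its first k bases are the reverse complement of the reverse primer's last k bases, so a perfect k-base overlap needs the forward primer's last k bases to equal them.
Comparing (forward last k vs required): k=1: G vs C ✗; k=2: AG vs CC ✗; k=3: AAG vs CCC ✗; k=4: CAAG vs CCCA ✗; k=5: CCAAG vs CCCAA ✗; k=6: CCCAAG vs CCCAAG ✓; k=7: TCCCAAG vs CCCAAGG ✗.
Only k = 6 is perfect, so the longest perfect 3' overlap is 6.

Longest perfect overlap: 6 complementary base pairs; significant dimer risk (threshold 3).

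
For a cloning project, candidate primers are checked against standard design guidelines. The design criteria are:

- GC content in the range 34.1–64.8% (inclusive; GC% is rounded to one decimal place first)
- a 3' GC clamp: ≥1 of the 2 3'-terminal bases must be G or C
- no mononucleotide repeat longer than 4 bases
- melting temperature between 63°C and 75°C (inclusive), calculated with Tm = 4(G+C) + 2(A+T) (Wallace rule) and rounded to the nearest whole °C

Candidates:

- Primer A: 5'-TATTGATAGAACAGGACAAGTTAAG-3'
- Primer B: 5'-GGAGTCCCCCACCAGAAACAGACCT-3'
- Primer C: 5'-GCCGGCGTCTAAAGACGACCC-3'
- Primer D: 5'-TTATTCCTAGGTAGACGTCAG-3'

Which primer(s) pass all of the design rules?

None of the candidates satisfy all criteria.

Primer A (25 nt, A=11 T=6 G=6 C=2): GC 8/25 = 32.0%, outside 34.1–64.8% ✗; 3' end AG has 1 G/C ✓; longest run = 2 ✓; Tm = 2·17 + 4·8 = 66°C ✓ — fails.
Primer B (25 nt, A=8 T=2 G=5 C=10): GC 15/25 = 60.0% ✓; 3' end CT has 1 G/C ✓; longest run = 5, exceeds 4 ✗; Tm = 2·10 + 4·15 = 80°C, outside 63–75°C ✗ — fails.
Primer C (21 nt, A=5 T=2 G=6 C=8): GC 14/21 = 66.7%, outside 34.1–64.8% ✗; 3' end CC has 2 G/C ✓; longest run = 3 ✓; Tm = 2·7 + 4·14 = 70°C ✓ — fails.
Primer D (21 nt, A=5 T=7 G=5 C=4): GC 9/21 = 42.9% ✓; 3' end AG has 1 G/C ✓; longest run = 2 ✓; Tm = 2·12 + 4·9 = 60°C, outside 63–75°C ✗ — fails.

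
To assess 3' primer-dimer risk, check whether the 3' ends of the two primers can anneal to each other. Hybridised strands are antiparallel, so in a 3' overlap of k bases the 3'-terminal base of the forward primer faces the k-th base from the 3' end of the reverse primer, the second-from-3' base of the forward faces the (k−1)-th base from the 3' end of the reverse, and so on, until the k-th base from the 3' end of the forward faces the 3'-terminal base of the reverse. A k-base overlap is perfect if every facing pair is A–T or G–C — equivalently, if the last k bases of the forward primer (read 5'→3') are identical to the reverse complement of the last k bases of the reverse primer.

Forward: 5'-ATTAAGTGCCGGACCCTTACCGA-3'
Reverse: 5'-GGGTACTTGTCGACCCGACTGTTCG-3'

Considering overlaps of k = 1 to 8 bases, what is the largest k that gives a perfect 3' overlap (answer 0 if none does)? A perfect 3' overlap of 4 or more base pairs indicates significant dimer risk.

Longest perfect overlap: 3 complementary base pairs; below the dimer-risk threshold (threshold 4).

Last 8 bases (5'→3') — forward …CTTACCGA, reverse …ACTGTTCG.
Reverse complement of the reverse primer's last 8 bases: CGAACAGT; its first k bases are the reverse complement of the reverse primer's last k bases, so a perfect k-base overlap needs the forward primer's last k bases to equal them.
Comparing (forward last k vs required): k=1: A vs C ✗; k=2: GA vs CG ✗; k=3: CGA vs CGA ✓; k=4: CCGA vs CGAA ✗; k=5: ACCGA vs CGAAC ✗; k=6: TACCGA vs CGAACA ✗; k=7: TTACCGA vs CGAACAG ✗; k=8: CTTACCGA vs CGAACAGT ✗.
Only k = 3 is perfect, so the longest perfect 3' overlap is 3.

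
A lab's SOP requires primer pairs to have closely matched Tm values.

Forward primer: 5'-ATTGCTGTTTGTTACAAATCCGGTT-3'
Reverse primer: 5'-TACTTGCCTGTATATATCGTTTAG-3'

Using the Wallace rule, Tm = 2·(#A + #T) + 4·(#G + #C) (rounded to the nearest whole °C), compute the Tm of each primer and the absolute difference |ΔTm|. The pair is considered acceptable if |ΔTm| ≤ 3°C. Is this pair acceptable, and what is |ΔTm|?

Forward: A=5 T=11 G=5 C=4 → Tm = 2·16 + 4·9 = 68°C.
Reverse: A=5 T=11 G=4 C=4 → Tm = 2·16 + 4·8 = 64°C.
|ΔTm| = |68 − 64| = 4°C, > 3°C.

|ΔTm| = 4°C; the pair is not acceptable.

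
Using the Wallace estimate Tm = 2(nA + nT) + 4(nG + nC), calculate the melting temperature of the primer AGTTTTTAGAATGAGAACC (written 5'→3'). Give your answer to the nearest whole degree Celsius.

Base counts: A=7, T=6, G=4, C=2 (length 19).
Tm = 2·(7+6) + 4·(4+2) = 2·13 + 4·6 = 26 + 24 = 50°C.

50°C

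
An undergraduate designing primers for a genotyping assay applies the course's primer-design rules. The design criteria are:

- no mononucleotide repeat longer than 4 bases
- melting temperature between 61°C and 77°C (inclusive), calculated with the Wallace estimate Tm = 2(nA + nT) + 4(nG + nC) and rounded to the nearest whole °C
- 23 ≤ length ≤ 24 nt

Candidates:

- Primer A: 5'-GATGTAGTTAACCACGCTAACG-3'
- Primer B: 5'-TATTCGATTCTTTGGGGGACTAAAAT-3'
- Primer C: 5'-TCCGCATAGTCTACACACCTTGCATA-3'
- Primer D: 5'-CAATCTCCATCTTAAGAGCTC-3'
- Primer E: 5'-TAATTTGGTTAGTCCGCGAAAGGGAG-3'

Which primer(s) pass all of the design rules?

None of the candidates satisfy all criteria.

Primer A (22 nt, A=7 T=5 G=5 C=5): longest run = 2 ✓; Tm = 2·12 + 4·10 = 64°C ✓; length 22, outside 23–24 ✗ — fails.
Primer B (26 nt, A=7 T=10 G=6 C=3): longest run = 5, exceeds 4 ✗; Tm = 2·17 + 4·9 = 70°C ✓; length 26, outside 23–24 ✗ — fails.
Primer C (26 nt, A=7 T=7 G=3 C=9): longest run = 2 ✓; Tm = 2·14 + 4·12 = 76°C ✓; length 26, outside 23–24 ✗ — fails.
Primer D (21 nt, A=6 T=6 G=2 C=7): longest run = 2 ✓; Tm = 2·12 + 4·9 = 60°C, outside 61–77°C ✗; length 21, outside 23–24 ✗ — fails.
Primer E (26 nt, A=7 T=7 G=9 C=3): longest run = 3 ✓; Tm = 2·14 + 4·12 = 76°C ✓; length 26, outside 23–24 ✗ — fails.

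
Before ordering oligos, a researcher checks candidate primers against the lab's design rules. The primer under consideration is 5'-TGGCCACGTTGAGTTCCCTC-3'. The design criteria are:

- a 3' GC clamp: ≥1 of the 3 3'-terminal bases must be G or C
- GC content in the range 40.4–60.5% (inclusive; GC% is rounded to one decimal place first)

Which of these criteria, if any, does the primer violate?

Base counts: A=2, T=6, G=5, C=7 (length 20).
GC clamp: 3' end CTC has 2 G/C ✓
GC content: GC 12/20 = 60.0% ✓

Meets all criteria.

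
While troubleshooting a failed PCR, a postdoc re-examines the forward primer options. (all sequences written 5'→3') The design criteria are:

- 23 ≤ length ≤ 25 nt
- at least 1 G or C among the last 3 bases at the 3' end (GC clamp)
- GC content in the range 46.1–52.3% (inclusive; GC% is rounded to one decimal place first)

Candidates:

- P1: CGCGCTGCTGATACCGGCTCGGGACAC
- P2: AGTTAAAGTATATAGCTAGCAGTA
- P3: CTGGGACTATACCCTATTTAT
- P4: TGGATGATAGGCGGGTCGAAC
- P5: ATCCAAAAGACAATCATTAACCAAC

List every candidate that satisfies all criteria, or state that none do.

P1 (27 nt, A=4 T=4 G=9 C=10): length 27, outside 23–25 ✗; 3' end CAC has 2 G/C ✓; GC 19/27 = 70.4%, outside 46.1–52.3% ✗ — fails.
P2 (24 nt, A=10 T=7 G=5 C=2): length 24 ✓; 3' end GTA has 1 G/C ✓; GC 7/24 = 29.2%, outside 46.1–52.3% ✗ — fails.
P3 (21 nt, A=5 T=8 G=3 C=5): length 21, outside 23–25 ✗; 3' end TAT has 0 G/C, need ≥1 ✗; GC 8/21 = 38.1%, outside 46.1–52.3% ✗ — fails.
P4 (21 nt, A=5 T=4 G=9 C=3): length 21, outside 23–25 ✗; 3' end AAC has 1 G/C ✓; GC 12/21 = 57.1%, outside 46.1–52.3% ✗ — fails.
P5 (25 nt, A=13 T=4 G=1 C=7): length 25 ✓; 3' end AAC has 1 G/C ✓; GC 8/25 = 32.0%, outside 46.1–52.3% ✗ — fails.

None of the candidates satisfy all criteria.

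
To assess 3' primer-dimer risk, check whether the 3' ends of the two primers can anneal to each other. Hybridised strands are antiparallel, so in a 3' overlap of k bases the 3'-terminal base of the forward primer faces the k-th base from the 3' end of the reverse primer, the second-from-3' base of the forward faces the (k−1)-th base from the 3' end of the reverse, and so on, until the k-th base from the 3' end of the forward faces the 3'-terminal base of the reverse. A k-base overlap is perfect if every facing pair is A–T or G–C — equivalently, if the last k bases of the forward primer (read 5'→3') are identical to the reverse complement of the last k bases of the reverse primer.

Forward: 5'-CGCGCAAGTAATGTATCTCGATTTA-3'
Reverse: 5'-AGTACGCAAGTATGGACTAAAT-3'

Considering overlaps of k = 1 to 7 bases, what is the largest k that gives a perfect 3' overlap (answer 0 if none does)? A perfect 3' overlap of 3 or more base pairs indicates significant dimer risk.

Last 7 bases (5'→3') — forward …CGATTTA, reverse …ACTAAAT.
Reverse complement of the reverse primer's last 7 bases: ATTTAGT; its first k bases are the reverse complement of the reverse primer's last k bases, so a perfect k-base overlap needs the forward primer's last k bases to equal them.
Comparing (forward last k vs required): k=1: A vs A ✓; k=2: TA vs AT ✗; k=3: TTA vs ATT ✗; k=4: TTTA vs ATTT ✗; k=5: ATTTA vs ATTTA ✓; k=6: GATTTA vs ATTTAG ✗; k=7: CGATTTA vs ATTTAGT ✗.
Perfect overlaps at k = 1, 5; the largest is 5.

Longest perfect overlap: 5 complementary base pairs; significant dimer risk (threshold 3).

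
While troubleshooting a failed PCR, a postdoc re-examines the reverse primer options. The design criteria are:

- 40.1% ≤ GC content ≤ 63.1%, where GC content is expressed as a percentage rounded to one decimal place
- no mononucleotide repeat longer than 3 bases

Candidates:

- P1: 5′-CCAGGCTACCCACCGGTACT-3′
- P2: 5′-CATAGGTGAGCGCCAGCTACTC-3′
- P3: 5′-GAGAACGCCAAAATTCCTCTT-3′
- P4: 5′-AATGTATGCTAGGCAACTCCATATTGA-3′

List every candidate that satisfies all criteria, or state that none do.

P2 only.

P1 (20 nt, A=4 T=3 G=4 C=9): GC 13/20 = 65.0%, outside 40.1–63.1% ✗; longest run = 3 ✓ — fails.
P2 (22 nt, A=5 T=4 G=6 C=7): GC 13/22 = 59.1% ✓; longest run = 2 ✓ — passes.
P3 (21 nt, A=7 T=5 G=3 C=6): GC 9/21 = 42.9% ✓; longest run = 4, exceeds 3 ✗ — fails.
P4 (27 nt, A=9 T=8 G=5 C=5): GC 10/27 = 37.0%, outside 40.1–63.1% ✗; longest run = 2 ✓ — fails.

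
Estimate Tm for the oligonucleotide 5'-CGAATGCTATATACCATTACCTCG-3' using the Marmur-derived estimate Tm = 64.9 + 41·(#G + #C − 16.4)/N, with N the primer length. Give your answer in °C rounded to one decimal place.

54.0°C

Base counts: A=7, T=7, G=3, C=7; G+C = 10, N = 24.
Tm = 64.9 + 41·(10 − 16.4)/24 = 64.9 + -262.40/24 = 54.0°C.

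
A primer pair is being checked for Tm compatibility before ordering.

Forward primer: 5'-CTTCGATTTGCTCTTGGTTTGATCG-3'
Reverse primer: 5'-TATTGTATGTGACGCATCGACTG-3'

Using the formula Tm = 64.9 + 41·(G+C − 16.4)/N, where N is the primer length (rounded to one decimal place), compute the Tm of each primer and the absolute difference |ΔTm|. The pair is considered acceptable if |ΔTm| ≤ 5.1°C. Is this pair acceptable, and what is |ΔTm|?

|ΔTm| = 2.5°C; the pair is acceptable.

Forward: G+C = 11, N = 25 → Tm = 64.9 + 41·(11 − 16.4)/25 = 56.0°C.
Reverse: G+C = 10, N = 23 → Tm = 64.9 + 41·(10 − 16.4)/23 = 53.5°C.
|ΔTm| = |56.0 − 53.5| = 2.5°C, ≤ 5.1°C.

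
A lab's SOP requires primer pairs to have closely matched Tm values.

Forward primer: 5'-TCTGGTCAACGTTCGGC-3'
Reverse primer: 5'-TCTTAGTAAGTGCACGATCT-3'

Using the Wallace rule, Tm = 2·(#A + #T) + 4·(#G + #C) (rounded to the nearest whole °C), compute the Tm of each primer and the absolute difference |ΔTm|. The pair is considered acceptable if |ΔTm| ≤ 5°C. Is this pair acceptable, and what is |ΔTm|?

|ΔTm| = 2°C; the pair is acceptable.

Forward: A=2 T=5 G=5 C=5 → Tm = 2·7 + 4·10 = 54°C.
Reverse: A=5 T=7 G=4 C=4 → Tm = 2·12 + 4·8 = 56°C.
|ΔTm| = |54 − 56| = 2°C, ≤ 5°C.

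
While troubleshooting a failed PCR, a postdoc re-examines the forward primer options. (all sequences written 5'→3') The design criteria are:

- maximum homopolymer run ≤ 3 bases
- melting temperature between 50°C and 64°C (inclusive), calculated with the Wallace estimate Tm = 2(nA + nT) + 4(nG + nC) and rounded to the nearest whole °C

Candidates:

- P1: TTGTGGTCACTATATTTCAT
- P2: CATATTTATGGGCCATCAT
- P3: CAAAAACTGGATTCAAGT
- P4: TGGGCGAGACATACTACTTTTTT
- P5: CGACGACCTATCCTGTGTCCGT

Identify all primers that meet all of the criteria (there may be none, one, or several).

P1 and P2.

P1 (20 nt, A=4 T=10 G=3 C=3): longest run = 3 ✓; Tm = 2·14 + 4·6 = 52°C ✓ — passes.
P2 (19 nt, A=5 T=7 G=3 C=4): longest run = 3 ✓; Tm = 2·12 + 4·7 = 52°C ✓ — passes.
P3 (18 nt, A=8 T=4 G=3 C=3): longest run = 5, exceeds 3 ✗; Tm = 2·12 + 4·6 = 48°C, outside 50–64°C ✗ — fails.
P4 (23 nt, A=5 T=9 G=5 C=4): longest run = 6, exceeds 3 ✗; Tm = 2·14 + 4·9 = 64°C ✓ — fails.
P5 (22 nt, A=3 T=6 G=5 C=8): longest run = 2 ✓; Tm = 2·9 + 4·13 = 70°C, outside 50–64°C ✗ — fails.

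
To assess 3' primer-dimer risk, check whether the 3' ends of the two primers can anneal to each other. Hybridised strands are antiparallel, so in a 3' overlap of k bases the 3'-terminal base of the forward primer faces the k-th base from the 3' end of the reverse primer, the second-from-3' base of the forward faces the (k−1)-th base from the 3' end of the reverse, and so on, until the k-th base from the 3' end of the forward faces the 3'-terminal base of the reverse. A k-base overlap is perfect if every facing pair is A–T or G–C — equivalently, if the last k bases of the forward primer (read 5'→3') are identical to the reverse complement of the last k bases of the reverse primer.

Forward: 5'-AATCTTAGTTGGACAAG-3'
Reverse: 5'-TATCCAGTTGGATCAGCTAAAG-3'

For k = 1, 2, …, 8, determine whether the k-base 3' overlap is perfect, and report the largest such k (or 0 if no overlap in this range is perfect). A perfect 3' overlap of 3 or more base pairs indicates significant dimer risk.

Longest perfect overlap: 0 complementary base pairs; below the dimer-risk threshold (threshold 3).

Last 8 bases (5'→3') — forward …TGGACAAG, reverse …AGCTAAAG.
Reverse complement of the reverse primer's last 8 bases: CTTTAGCT; its first k bases are the reverse complement of the reverse primer's last k bases, so a perfect k-base overlap needs the forward primer's last k bases to equal them.
Comparing (forward last k vs required): k=1: G vs C ✗; k=2: AG vs CT ✗; k=3: AAG vs CTT ✗; k=4: CAAG vs CTTT ✗; k=5: ACAAG vs CTTTA ✗; k=6: GACAAG vs CTTTAG ✗; k=7: GGACAAG vs CTTTAGC ✗; k=8: TGGACAAG vs CTTTAGCT ✗.
No overlap length from 1 to 8 is perfect, so the longest perfect 3' overlap is 0.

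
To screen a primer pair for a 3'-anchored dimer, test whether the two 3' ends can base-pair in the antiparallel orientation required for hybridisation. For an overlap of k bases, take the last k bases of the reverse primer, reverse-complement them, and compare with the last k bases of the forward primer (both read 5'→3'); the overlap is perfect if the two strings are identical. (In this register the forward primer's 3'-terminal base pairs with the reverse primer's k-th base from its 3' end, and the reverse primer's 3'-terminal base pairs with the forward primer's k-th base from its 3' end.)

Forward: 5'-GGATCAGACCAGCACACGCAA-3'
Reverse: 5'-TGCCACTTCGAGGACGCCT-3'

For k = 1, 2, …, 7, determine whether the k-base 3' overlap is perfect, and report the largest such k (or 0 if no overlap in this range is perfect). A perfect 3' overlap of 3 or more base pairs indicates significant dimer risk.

Longest perfect overlap: 1 complementary base pair; below the dimer-risk threshold (threshold 3).

Last 7 bases (5'→3') — forward …CACGCAA, reverse …GACGCCT.
Reverse complement of the reverse primer's last 7 bases: AGGCGTC; its first k bases are the reverse complement of the reverse primer's last k bases, so a perfect k-base overlap needs the forward primer's last k bases to equal them.
Comparing (forward last k vs required): k=1: A vs A ✓; k=2: AA vs AG ✗; k=3: CAA vs AGG ✗; k=4: GCAA vs AGGC ✗; k=5: CGCAA vs AGGCG ✗; k=6: ACGCAA vs AGGCGT ✗; k=7: CACGCAA vs AGGCGTC ✗.
Only k = 1 is perfect, so the longest perfect 3' overlap is 1.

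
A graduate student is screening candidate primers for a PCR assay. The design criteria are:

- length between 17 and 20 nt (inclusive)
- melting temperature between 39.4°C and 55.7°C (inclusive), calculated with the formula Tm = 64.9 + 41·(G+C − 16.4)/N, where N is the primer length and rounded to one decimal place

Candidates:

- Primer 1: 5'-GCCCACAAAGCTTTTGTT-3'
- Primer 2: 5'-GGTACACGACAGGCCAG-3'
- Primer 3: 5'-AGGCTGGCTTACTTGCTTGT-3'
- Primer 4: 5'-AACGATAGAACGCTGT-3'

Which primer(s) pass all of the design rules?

Primer 1, Primer 2 and Primer 3.

Primer 1 (18 nt, A=4 T=6 G=3 C=5): length 18 ✓; Tm = 64.9 + 41·(8 − 16.4)/18 = 45.8°C ✓ — passes.
Primer 2 (17 nt, A=5 T=1 G=6 C=5): length 17 ✓; Tm = 64.9 + 41·(11 − 16.4)/17 = 51.9°C ✓ — passes.
Primer 3 (20 nt, A=2 T=8 G=6 C=4): length 20 ✓; Tm = 64.9 + 41·(10 − 16.4)/20 = 51.8°C ✓ — passes.
Primer 4 (16 nt, A=6 T=3 G=4 C=3): length 16, outside 17–20 ✗; Tm = 64.9 + 41·(7 − 16.4)/16 = 40.8°C ✓ — fails.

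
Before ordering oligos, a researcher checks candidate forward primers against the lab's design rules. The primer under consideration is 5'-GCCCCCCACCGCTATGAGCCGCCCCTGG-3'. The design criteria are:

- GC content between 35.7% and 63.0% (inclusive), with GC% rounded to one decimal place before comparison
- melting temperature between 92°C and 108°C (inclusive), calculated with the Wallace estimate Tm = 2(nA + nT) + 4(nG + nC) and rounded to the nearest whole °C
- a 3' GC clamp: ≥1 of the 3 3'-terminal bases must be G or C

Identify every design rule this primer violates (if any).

Fails: GC content.

Base counts: A=3, T=3, G=7, C=15 (length 28).
GC content: GC 22/28 = 78.6%, outside 35.7–63.0% ✗
Tm: Tm = 2·6 + 4·22 = 100°C ✓
GC clamp: 3' end TGG has 2 G/C ✓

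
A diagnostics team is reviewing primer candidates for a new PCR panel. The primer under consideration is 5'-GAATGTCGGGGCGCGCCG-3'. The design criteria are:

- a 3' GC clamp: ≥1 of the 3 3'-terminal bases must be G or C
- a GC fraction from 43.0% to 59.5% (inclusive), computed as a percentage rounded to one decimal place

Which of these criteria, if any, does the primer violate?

Fails: GC content.

Base counts: A=2, T=2, G=9, C=5 (length 18).
GC clamp: 3' end CCG has 3 G/C ✓
GC content: GC 14/18 = 77.8%, outside 43.0–59.5% ✗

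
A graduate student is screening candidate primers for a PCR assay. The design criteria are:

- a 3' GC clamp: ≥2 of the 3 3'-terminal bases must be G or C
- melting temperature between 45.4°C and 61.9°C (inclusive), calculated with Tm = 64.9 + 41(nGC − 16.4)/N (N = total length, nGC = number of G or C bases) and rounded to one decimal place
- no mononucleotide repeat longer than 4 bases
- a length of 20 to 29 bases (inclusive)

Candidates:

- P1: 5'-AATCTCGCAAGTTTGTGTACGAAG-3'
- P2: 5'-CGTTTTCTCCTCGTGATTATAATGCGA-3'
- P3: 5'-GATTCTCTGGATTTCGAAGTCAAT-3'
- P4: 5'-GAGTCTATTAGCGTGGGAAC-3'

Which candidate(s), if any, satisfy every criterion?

P2 only.

P1 (24 nt, A=7 T=7 G=6 C=4): 3' end AAG has 1 G/C, need ≥2 ✗; Tm = 64.9 + 41·(10 − 16.4)/24 = 54.0°C ✓; longest run = 3 ✓; length 24 ✓ — fails.
P2 (27 nt, A=5 T=11 G=5 C=6): 3' end CGA has 2 G/C ✓; Tm = 64.9 + 41·(11 − 16.4)/27 = 56.7°C ✓; longest run = 4 ✓; length 27 ✓ — passes.
P3 (24 nt, A=6 T=9 G=5 C=4): 3' end AAT has 0 G/C, need ≥2 ✗; Tm = 64.9 + 41·(9 − 16.4)/24 = 52.3°C ✓; longest run = 3 ✓; length 24 ✓ — fails.
P4 (20 nt, A=5 T=5 G=7 C=3): 3' end AAC has 1 G/C, need ≥2 ✗; Tm = 64.9 + 41·(10 − 16.4)/20 = 51.8°C ✓; longest run = 3 ✓; length 20 ✓ — fails.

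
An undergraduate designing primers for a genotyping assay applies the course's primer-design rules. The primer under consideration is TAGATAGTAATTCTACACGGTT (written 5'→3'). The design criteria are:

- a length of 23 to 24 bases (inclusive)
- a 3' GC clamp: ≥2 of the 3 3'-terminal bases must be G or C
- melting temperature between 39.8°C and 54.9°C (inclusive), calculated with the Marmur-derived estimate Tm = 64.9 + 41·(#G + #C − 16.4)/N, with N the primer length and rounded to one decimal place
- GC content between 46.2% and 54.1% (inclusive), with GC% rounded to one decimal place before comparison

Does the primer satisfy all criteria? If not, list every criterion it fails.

Fails: length, GC clamp, GC content.

Base counts: A=7, T=8, G=4, C=3 (length 22).
length: length 22, outside 23–24 ✗
GC clamp: 3' end GTT has 1 G/C, need ≥2 ✗
Tm: Tm = 64.9 + 41·(7 − 16.4)/22 = 47.4°C ✓
GC content: GC 7/22 = 31.8%, outside 46.2–54.1% ✗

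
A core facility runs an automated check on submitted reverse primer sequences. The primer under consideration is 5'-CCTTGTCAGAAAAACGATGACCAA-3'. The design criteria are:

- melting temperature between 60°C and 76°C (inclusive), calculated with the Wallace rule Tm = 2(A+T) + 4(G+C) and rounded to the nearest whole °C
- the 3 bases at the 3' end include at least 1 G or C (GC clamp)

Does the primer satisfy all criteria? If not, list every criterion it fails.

Base counts: A=10, T=4, G=4, C=6 (length 24).
Tm: Tm = 2·14 + 4·10 = 68°C ✓
GC clamp: 3' end CAA has 1 G/C ✓

Meets all criteria.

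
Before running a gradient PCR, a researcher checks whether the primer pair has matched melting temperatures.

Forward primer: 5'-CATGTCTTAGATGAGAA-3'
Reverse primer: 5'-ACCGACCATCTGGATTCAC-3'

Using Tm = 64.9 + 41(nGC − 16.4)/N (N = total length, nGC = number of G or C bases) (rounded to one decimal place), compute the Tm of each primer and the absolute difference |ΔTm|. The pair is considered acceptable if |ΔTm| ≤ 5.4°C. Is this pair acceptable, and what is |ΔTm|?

|ΔTm| = 11.3°C; the pair is not acceptable.

Forward: G+C = 6, N = 17 → Tm = 64.9 + 41·(6 − 16.4)/17 = 39.8°C.
Reverse: G+C = 10, N = 19 → Tm = 64.9 + 41·(10 − 16.4)/19 = 51.1°C.
|ΔTm| = |39.8 − 51.1| = 11.3°C, > 5.4°C.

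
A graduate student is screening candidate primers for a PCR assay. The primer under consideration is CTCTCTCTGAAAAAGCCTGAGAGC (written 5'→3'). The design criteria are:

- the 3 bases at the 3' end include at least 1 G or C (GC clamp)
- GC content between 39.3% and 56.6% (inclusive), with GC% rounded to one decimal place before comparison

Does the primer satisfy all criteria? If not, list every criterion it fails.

Meets all criteria.

Base counts: A=7, T=5, G=5, C=7 (length 24).
GC clamp: 3' end AGC has 2 G/C ✓
GC content: GC 12/24 = 50.0% ✓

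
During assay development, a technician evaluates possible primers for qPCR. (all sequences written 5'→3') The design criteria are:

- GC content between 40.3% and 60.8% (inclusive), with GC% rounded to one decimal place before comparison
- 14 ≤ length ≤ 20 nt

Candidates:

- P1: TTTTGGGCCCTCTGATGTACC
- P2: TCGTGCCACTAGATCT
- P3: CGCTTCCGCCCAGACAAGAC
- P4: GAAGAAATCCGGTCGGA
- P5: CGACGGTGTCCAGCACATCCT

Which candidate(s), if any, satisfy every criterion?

P1 (21 nt, A=2 T=8 G=5 C=6): GC 11/21 = 52.4% ✓; length 21, outside 14–20 ✗ — fails.
P2 (16 nt, A=3 T=5 G=3 C=5): GC 8/16 = 50.0% ✓; length 16 ✓ — passes.
P3 (20 nt, A=5 T=2 G=4 C=9): GC 13/20 = 65.0%, outside 40.3–60.8% ✗; length 20 ✓ — fails.
P4 (17 nt, A=6 T=2 G=6 C=3): GC 9/17 = 52.9% ✓; length 17 ✓ — passes.
P5 (21 nt, A=4 T=4 G=5 C=8): GC 13/21 = 61.9%, outside 40.3–60.8% ✗; length 21, outside 14–20 ✗ — fails.

P2 and P4.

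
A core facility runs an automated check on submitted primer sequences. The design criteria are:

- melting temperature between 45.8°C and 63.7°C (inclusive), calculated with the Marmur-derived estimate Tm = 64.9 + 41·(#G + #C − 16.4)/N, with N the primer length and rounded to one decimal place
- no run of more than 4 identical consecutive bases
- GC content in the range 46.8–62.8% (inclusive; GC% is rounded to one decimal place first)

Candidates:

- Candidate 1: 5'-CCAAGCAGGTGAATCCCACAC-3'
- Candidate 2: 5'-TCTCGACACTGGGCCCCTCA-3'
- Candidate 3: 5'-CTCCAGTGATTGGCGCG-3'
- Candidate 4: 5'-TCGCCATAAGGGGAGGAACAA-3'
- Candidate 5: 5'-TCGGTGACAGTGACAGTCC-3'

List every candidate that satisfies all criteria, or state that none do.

Candidate 1 (21 nt, A=7 T=2 G=4 C=8): Tm = 64.9 + 41·(12 − 16.4)/21 = 56.3°C ✓; longest run = 3 ✓; GC 12/21 = 57.1% ✓ — passes.
Candidate 2 (20 nt, A=3 T=4 G=4 C=9): Tm = 64.9 + 41·(13 − 16.4)/20 = 57.9°C ✓; longest run = 4 ✓; GC 13/20 = 65.0%, outside 46.8–62.8% ✗ — fails.
Candidate 3 (17 nt, A=2 T=4 G=6 C=5): Tm = 64.9 + 41·(11 − 16.4)/17 = 51.9°C ✓; longest run = 2 ✓; GC 11/17 = 64.7%, outside 46.8–62.8% ✗ — fails.
Candidate 4 (21 nt, A=8 T=2 G=7 C=4): Tm = 64.9 + 41·(11 − 16.4)/21 = 54.4°C ✓; longest run = 4 ✓; GC 11/21 = 52.4% ✓ — passes.
Candidate 5 (19 nt, A=4 T=4 G=6 C=5): Tm = 64.9 + 41·(11 − 16.4)/19 = 53.2°C ✓; longest run = 2 ✓; GC 11/19 = 57.9% ✓ — passes.

Candidate 1, Candidate 4 and Candidate 5.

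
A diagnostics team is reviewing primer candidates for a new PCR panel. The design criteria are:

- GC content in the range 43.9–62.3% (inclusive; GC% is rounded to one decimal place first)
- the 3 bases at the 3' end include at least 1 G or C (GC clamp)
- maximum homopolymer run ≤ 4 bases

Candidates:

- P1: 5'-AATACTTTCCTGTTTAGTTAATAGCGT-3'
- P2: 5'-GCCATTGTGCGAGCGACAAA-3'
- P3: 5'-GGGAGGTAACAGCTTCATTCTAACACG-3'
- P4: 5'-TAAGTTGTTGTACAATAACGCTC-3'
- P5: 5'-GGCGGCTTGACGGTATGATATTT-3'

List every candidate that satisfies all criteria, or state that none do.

P1 (27 nt, A=7 T=12 G=4 C=4): GC 8/27 = 29.6%, outside 43.9–62.3% ✗; 3' end CGT has 2 G/C ✓; longest run = 3 ✓ — fails.
P2 (20 nt, A=6 T=3 G=6 C=5): GC 11/20 = 55.0% ✓; 3' end AAA has 0 G/C, need ≥1 ✗; longest run = 3 ✓ — fails.
P3 (27 nt, A=8 T=6 G=7 C=6): GC 13/27 = 48.1% ✓; 3' end ACG has 2 G/C ✓; longest run = 3 ✓ — passes.
P4 (23 nt, A=7 T=8 G=4 C=4): GC 8/23 = 34.8%, outside 43.9–62.3% ✗; 3' end CTC has 2 G/C ✓; longest run = 2 ✓ — fails.
P5 (23 nt, A=4 T=8 G=8 C=3): GC 11/23 = 47.8% ✓; 3' end TTT has 0 G/C, need ≥1 ✗; longest run = 3 ✓ — fails.

P3 only.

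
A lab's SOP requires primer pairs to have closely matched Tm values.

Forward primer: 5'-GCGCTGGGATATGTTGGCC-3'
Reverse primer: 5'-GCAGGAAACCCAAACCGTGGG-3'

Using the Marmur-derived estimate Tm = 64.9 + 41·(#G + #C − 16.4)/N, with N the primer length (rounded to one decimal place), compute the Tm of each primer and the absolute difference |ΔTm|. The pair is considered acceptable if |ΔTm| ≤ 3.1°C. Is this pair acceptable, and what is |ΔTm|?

Forward: G+C = 12, N = 19 → Tm = 64.9 + 41·(12 − 16.4)/19 = 55.4°C.
Reverse: G+C = 13, N = 21 → Tm = 64.9 + 41·(13 − 16.4)/21 = 58.3°C.
|ΔTm| = |55.4 − 58.3| = 2.9°C, ≤ 3.1°C.

|ΔTm| = 2.9°C; the pair is acceptable.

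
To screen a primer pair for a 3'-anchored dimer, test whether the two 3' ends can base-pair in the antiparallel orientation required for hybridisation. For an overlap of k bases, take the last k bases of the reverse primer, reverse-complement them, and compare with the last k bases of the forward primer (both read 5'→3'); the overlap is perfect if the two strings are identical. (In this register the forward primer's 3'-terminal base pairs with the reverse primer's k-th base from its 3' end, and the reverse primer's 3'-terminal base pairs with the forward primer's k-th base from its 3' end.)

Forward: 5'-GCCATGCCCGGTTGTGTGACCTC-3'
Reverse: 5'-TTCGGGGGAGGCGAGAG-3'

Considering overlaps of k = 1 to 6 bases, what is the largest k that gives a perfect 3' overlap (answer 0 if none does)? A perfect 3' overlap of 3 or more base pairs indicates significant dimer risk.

Last 6 bases (5'→3') — forward …GACCTC, reverse …CGAGAG.
Reverse complement of the reverse primer's last 6 bases: CTCTCG; its first k bases are the reverse complement of the reverse primer's last k bases, so a perfect k-base overlap needs the forward primer's last k bases to equal them.
Comparing (forward last k vs required): k=1: C vs C ✓; k=2: TC vs CT ✗; k=3: CTC vs CTC ✓; k=4: CCTC vs CTCT ✗; k=5: ACCTC vs CTCTC ✗; k=6: GACCTC vs CTCTCG ✗.
Perfect overlaps at k = 1, 3; the largest is 3.

Longest perfect overlap: 3 complementary base pairs; significant dimer risk (threshold 3).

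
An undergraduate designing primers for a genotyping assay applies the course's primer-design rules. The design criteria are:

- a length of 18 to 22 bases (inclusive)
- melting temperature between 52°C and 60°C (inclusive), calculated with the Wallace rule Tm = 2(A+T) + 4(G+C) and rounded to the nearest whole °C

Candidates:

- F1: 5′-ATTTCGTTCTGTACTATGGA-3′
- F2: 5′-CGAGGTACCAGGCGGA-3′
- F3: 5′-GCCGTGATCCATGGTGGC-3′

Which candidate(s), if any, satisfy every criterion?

F1 and F3.

F1 (20 nt, A=4 T=9 G=4 C=3): length 20 ✓; Tm = 2·13 + 4·7 = 54°C ✓ — passes.
F2 (16 nt, A=4 T=1 G=7 C=4): length 16, outside 18–22 ✗; Tm = 2·5 + 4·11 = 54°C ✓ — fails.
F3 (18 nt, A=2 T=4 G=7 C=5): length 18 ✓; Tm = 2·6 + 4·12 = 60°C ✓ — passes.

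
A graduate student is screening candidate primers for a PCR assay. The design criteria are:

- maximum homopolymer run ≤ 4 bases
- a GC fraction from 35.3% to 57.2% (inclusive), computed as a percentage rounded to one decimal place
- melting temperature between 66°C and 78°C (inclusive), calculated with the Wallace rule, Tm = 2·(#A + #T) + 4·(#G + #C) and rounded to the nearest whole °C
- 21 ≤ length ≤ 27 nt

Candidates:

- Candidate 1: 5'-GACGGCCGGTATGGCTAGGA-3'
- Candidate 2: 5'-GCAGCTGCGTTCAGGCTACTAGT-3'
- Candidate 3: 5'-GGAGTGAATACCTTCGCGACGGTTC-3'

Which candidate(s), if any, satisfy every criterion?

Candidate 1 (20 nt, A=4 T=3 G=9 C=4): longest run = 2 ✓; GC 13/20 = 65.0%, outside 35.3–57.2% ✗; Tm = 2·7 + 4·13 = 66°C ✓; length 20, outside 21–27 ✗ — fails.
Candidate 2 (23 nt, A=4 T=6 G=7 C=6): longest run = 2 ✓; GC 13/23 = 56.5% ✓; Tm = 2·10 + 4·13 = 72°C ✓; length 23 ✓ — passes.
Candidate 3 (25 nt, A=5 T=6 G=8 C=6): longest run = 2 ✓; GC 14/25 = 56.0% ✓; Tm = 2·11 + 4·14 = 78°C ✓; length 25 ✓ — passes.

Candidate 2 and Candidate 3.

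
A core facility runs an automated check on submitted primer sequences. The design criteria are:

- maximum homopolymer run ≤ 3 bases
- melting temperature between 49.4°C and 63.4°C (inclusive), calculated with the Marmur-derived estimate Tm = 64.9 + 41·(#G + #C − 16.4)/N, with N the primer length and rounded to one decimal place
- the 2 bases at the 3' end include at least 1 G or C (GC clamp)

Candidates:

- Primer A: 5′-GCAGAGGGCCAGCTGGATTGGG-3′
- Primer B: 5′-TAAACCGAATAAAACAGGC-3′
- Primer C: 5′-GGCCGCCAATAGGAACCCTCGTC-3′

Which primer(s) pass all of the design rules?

Primer A and Primer C.

Primer A (22 nt, A=4 T=3 G=11 C=4): longest run = 3 ✓; Tm = 64.9 + 41·(15 − 16.4)/22 = 62.3°C ✓; 3' end GG has 2 G/C ✓ — passes.
Primer B (19 nt, A=10 T=2 G=3 C=4): longest run = 4, exceeds 3 ✗; Tm = 64.9 + 41·(7 − 16.4)/19 = 44.6°C, outside 49.4–63.4°C ✗; 3' end GC has 2 G/C ✓ — fails.
Primer C (23 nt, A=5 T=3 G=6 C=9): longest run = 3 ✓; Tm = 64.9 + 41·(15 − 16.4)/23 = 62.4°C ✓; 3' end TC has 1 G/C ✓ — passes.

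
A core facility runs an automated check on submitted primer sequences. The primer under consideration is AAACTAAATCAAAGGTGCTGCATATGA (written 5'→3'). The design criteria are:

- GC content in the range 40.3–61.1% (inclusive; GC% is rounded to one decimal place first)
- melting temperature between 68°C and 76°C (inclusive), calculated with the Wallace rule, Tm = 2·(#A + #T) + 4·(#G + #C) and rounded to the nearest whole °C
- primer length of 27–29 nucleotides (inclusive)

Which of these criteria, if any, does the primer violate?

Base counts: A=12, T=6, G=5, C=4 (length 27).
GC content: GC 9/27 = 33.3%, outside 40.3–61.1% ✗
Tm: Tm = 2·18 + 4·9 = 72°C ✓
length: length 27 ✓

Fails: GC content.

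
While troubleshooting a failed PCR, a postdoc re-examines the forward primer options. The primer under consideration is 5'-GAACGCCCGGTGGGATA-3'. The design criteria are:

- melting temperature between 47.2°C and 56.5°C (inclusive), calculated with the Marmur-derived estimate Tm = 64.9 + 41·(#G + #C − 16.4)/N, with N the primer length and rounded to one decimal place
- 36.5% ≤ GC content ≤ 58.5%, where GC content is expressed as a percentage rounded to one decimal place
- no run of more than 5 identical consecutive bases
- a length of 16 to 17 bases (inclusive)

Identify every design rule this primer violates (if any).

Fails: GC content.

Base counts: A=4, T=2, G=7, C=4 (length 17).
Tm: Tm = 64.9 + 41·(11 − 16.4)/17 = 51.9°C ✓
GC content: GC 11/17 = 64.7%, outside 36.5–58.5% ✗
homopolymer run: longest run = 3 ✓
length: length 17 ✓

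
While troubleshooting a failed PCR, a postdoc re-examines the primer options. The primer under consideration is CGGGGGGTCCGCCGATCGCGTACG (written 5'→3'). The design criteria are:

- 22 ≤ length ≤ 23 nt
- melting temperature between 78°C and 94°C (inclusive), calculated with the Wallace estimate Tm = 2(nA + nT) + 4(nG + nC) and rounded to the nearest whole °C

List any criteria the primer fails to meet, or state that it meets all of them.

Base counts: A=2, T=3, G=11, C=8 (length 24).
length: length 24, outside 22–23 ✗
Tm: Tm = 2·5 + 4·19 = 86°C ✓

Fails: length.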